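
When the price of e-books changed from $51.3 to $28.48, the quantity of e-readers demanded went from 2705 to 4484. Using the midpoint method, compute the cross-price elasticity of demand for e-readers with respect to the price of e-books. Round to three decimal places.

%ΔQ_x = (4484 − 2705)/[(2705+4484)/2] = 1779/3594.5 ≈ 0.4949.
%ΔP_y = (28.48 − 51.3)/[(51.3+28.48)/2] ≈ -0.5721.
E_xy = 0.4949/-0.5721 ≈ -0.865.
E_xy < 0, so e-readers and e-books are complements.

-0.865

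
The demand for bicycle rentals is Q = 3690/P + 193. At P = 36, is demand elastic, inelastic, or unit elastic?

inelastic

At P = 36, Q = 295.5.
dQ/dP = −3690/P² = −2.8472.
Point elasticity E = (dQ/dP)·(P/Q) = -2.8472 × 36/295.5 ≈ -0.347.
|E| ≈ 0.347 < 1, so demand is inelastic.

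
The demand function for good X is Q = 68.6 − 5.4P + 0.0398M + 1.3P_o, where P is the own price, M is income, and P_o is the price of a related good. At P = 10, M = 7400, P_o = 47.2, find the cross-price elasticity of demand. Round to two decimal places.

First evaluate Q: 68.6 − 5.4(10) + 0.0398(7400) + 1.3(47.2) = 68.6 − 54 + 294.52 + 61.36 = 370.48.
∂Q/∂P_o = +1.3, so E_xy = 1.3·(47.2/370.48) ≈ 0.17.
E_xy > 0: the goods are substitutes.

0.17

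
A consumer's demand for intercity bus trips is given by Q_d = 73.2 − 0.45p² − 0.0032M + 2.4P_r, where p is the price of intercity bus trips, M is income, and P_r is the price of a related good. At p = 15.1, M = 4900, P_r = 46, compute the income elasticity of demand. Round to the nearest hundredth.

At the given point, Q_d = 73.2 − 0.45(15.1)² − 0.0032(4900) + 2.4(46) = 73.2 − 102.6045 − 15.68 + 110.4 = 65.3155.
∂Q_d/∂M = −0.0032, so E_I = -0.0032·(4900/65.3155) ≈ -0.24.
E_I < 0: inferior good.

-0.24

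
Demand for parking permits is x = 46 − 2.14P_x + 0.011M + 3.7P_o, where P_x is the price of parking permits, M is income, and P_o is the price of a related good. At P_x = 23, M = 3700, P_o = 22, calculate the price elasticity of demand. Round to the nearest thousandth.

-0.414

x = 46 − 2.14(23) + 0.011(3700) + 3.7(22) = 46 − 49.22 + 40.7 + 81.4 = 118.88.
∂x/∂P_x = −2.14, so E_p = (−2.14)·(23/118.88) ≈ -0.414.
|E_p| < 1: demand is inelastic.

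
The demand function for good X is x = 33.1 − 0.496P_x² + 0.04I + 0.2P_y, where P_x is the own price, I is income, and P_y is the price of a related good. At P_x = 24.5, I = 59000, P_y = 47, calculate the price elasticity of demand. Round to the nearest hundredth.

x = 33.1 − 0.496(24.5)² + 0.04(59000) + 0.2(47) = 33.1 − 297.724 + 2360 + 9.4 = 2104.776.
∂x/∂P_x = −2·0.496·P_x = -24.304, so E_p = -24.304·(24.5/2104.776) ≈ -0.28.
|E_p| < 1: demand is inelastic.

-0.28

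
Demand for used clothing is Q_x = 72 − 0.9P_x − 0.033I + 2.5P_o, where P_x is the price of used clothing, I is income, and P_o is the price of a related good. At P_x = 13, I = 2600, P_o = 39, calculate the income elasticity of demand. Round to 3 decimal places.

-1.192

Evaluating quantity at (P_x, I, P_o) gives Q_x = 72 − 0.9(13) − 0.033(2600) + 2.5(39) = 72 − 11.7 − 85.8 + 97.5 = 72.
∂Q_x/∂I = −0.033, so E_I = -0.033·(2600/72) ≈ -1.192.
E_I < 0: inferior good.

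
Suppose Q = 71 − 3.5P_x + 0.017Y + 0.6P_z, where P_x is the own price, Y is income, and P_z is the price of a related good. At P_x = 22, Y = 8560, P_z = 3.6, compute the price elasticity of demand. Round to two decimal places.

At the given point, Q = 71 − 3.5(22) + 0.017(8560) + 0.6(3.6) = 71 − 77 + 145.52 + 2.16 = 141.68.
∂Q/∂P_x = −3.5, so E_p = (−3.5)·(22/141.68) ≈ -0.54.
|E_p| < 1: demand is inelastic.

-0.54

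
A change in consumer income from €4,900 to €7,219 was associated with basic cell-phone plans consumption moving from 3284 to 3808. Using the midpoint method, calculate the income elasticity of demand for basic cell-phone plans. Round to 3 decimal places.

0.386

%ΔQ = (3808 − 3284)/[(3284+3808)/2] = 524/3546 ≈ 0.1478.
%ΔM = (7,219 − 4,900)/[(4,900+7,219)/2] = 2319/6059.5 ≈ 0.3827.
E_I = %ΔQ/%ΔM ≈ 0.386.
E_I ∈ (0,1): normal good (necessity).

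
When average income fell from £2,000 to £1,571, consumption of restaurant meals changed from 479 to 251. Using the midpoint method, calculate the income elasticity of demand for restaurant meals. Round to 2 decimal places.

2.60

%ΔQ = (251 − 479)/[(479+251)/2] = -228/365 ≈ -0.6247.
%ΔI = (1,571 − 2,000)/[(2,000+1,571)/2] = -429/1785.5 ≈ -0.2403.
E_I = %ΔQ/%ΔI ≈ 2.60.
E_I > 1: normal good (luxury).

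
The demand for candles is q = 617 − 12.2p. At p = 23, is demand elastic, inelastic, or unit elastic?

At p = 23, q = 336.4.
dq/dp = −12.2.
Point elasticity E = (dq/dp)·(p/q) = -12.2 × 23/336.4 ≈ -0.834.
|E| ≈ 0.834 < 1, so demand is inelastic.

inelastic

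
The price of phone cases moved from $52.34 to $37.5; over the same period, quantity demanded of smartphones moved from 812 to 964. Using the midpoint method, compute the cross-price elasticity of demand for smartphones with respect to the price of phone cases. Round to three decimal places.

%ΔQ_x = (964 − 812)/[(812+964)/2] = 152/888 ≈ 0.1712.
%ΔP_y = (37.5 − 52.34)/[(52.34+37.5)/2] ≈ -0.3304.
E_xy = 0.1712/-0.3304 ≈ -0.518.
E_xy < 0, so smartphones and phone cases are complements.

-0.518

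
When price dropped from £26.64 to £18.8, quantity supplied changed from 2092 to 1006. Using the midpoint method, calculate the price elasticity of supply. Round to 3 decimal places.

%Δq = (1006 − 2092)/[(2092 + 1006)/2] = -1086/1549 ≈ -0.7011.
%ΔP = (18.8 − 26.64)/[(26.64 + 18.8)/2] = -7.84/22.72 ≈ -0.3451.
Arc elasticity E = %Δq/%ΔP ≈ -0.7011/-0.3451 ≈ 2.032.
|E| > 1: supply is elastic over this range.

2.032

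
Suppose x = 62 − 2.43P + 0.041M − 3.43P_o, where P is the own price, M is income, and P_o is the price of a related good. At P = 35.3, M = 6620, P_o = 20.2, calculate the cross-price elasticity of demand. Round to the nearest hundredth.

Evaluating quantity at (P, M, P_o) gives x = 62 − 2.43(35.3) + 0.041(6620) − 3.43(20.2) = 62 − 85.779 + 271.42 − 69.286 = 178.355.
∂x/∂P_o = −3.43, so E_xy = -3.43·(20.2/178.355) ≈ -0.39.
E_xy < 0: the goods are complements.

-0.39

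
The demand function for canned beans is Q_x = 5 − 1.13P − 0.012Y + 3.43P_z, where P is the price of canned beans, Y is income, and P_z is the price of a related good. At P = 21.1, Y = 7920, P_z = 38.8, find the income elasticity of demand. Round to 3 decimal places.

-4.950

Q_x = 5 − 1.13(21.1) − 0.012(7920) + 3.43(38.8) = 5 − 23.843 − 95.04 + 133.084 = 19.201.
∂Q_x/∂Y = −0.012, so E_I = -0.012·(7920/19.201) ≈ -4.950.
E_I < 0: inferior good.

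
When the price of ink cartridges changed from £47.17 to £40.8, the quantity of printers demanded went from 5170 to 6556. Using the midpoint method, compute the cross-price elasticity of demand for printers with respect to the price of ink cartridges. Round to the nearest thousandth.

%ΔQ_x = (6556 − 5170)/[(5170+6556)/2] = 1386/5863 ≈ 0.2364.
%ΔP_y = (40.8 − 47.17)/[(47.17+40.8)/2] ≈ -0.1448.
E_xy = 0.2364/-0.1448 ≈ -1.632.
E_xy < 0, so printers and ink cartridges are complements.

-1.632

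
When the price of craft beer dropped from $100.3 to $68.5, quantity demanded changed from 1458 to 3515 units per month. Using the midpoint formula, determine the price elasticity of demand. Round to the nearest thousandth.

-2.196

%ΔQ = (3515 − 1458)/[(1458 + 3515)/2] = 2057/2486.5 ≈ 0.8273.
%ΔP = (68.5 − 100.3)/[(100.3 + 68.5)/2] = -31.8/84.4 ≈ -0.3768.
Arc elasticity E = %ΔQ/%ΔP ≈ 0.8273/-0.3768 ≈ -2.196.
|E| > 1: demand is elastic over this range.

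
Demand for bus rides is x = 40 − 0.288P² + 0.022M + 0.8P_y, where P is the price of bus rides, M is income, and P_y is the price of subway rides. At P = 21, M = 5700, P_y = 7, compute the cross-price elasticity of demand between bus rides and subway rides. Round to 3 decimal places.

0.127

At the given point, x = 40 − 0.288(21)² + 0.022(5700) + 0.8(7) = 40 − 127.008 + 125.4 + 5.6 = 43.992.
∂x/∂P_y = +0.8, so E_xy = 0.8·(7/43.992) ≈ 0.127.
E_xy > 0: the goods are substitutes.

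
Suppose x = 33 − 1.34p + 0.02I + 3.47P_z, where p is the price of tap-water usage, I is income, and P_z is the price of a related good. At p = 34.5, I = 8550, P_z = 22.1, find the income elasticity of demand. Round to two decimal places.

Evaluating quantity at (p, I, P_z) gives x = 33 − 1.34(34.5) + 0.02(8550) + 3.47(22.1) = 33 − 46.23 + 171 + 76.687 = 234.457.
∂x/∂I = +0.02, so E_I = 0.02·(8550/234.457) ≈ 0.73.
E_I ∈ (0,1): normal good (necessity).

0.73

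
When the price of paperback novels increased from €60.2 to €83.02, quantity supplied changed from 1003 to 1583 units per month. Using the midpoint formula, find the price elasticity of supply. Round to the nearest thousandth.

1.408

%ΔQ = (1583 − 1003)/[(1003 + 1583)/2] = 580/1293 ≈ 0.4486.
%Δp = (83.02 − 60.2)/[(60.2 + 83.02)/2] = 22.82/71.61 ≈ 0.3187.
Arc elasticity E = %ΔQ/%Δp ≈ 0.4486/0.3187 ≈ 1.408.
|E| > 1: supply is elastic over this range.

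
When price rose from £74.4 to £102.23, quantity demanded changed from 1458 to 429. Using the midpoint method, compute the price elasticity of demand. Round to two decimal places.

%ΔQ = (429 − 1458)/[(1458 + 429)/2] = -1029/943.5 ≈ -1.0906.
%Δp = (102.23 − 74.4)/[(74.4 + 102.23)/2] = 27.83/88.315 ≈ 0.3151.
Arc elasticity E = %ΔQ/%Δp ≈ -1.0906/0.3151 ≈ -3.46.
|E| > 1: demand is elastic over this range.

-3.46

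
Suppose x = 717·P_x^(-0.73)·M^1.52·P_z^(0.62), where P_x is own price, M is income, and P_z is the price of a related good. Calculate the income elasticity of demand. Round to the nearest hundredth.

1.52

For a Cobb–Douglas (constant-elasticity) form x = A·M^α·…, the elasticity with respect to M equals the exponent α at every point.
Here the exponent on M is 1.52, so the income elasticity of demand is 1.52.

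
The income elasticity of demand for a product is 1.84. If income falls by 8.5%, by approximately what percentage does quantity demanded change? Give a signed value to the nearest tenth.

-15.6

%ΔQ ≈ E × %ΔI = (1.84) × (-8.5%) ≈ -15.6%.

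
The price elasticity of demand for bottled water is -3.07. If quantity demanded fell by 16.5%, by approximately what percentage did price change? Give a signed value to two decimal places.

5.37

%ΔQ ≈ E × %ΔP ⇒ %ΔP = %ΔQ / E = (-16.5%)/(-3.07) ≈ 5.37%.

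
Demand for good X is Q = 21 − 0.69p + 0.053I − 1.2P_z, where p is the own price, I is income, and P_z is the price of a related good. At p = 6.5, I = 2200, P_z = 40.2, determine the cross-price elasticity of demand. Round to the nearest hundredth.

At the given point, Q = 21 − 0.69(6.5) + 0.053(2200) − 1.2(40.2) = 21 − 4.485 + 116.6 − 48.24 = 84.875.
∂Q/∂P_z = −1.2, so E_xy = -1.2·(40.2/84.875) ≈ -0.57.
E_xy < 0: the goods are complements.

-0.57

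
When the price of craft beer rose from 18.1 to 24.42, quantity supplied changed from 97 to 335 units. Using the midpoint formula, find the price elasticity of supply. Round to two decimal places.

3.71

%Δq = (335 − 97)/[(97 + 335)/2] = 238/216 ≈ 1.1019.
%Δp = (24.42 − 18.1)/[(18.1 + 24.42)/2] = 6.32/21.26 ≈ 0.2973.
Arc elasticity E = %Δq/%Δp ≈ 1.1019/0.2973 ≈ 3.71.
|E| > 1: supply is elastic over this range.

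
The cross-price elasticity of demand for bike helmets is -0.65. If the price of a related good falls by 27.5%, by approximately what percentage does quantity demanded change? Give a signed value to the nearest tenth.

%ΔQ ≈ E × %ΔP_y = (-0.65) × (-27.5%) ≈ 17.9%.

17.9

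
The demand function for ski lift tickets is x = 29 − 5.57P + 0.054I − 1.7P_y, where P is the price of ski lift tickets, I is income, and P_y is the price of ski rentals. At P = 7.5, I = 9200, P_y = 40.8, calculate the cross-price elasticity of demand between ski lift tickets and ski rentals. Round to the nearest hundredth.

At the given point, x = 29 − 5.57(7.5) + 0.054(9200) − 1.7(40.8) = 29 − 41.775 + 496.8 − 69.36 = 414.665.
∂x/∂P_y = −1.7, so E_xy = -1.7·(40.8/414.665) ≈ -0.17.
E_xy < 0: the goods are complements.

-0.17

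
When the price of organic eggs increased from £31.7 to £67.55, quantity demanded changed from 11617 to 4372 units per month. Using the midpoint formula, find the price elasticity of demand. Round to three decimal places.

%ΔQ = (4372 − 11617)/[(11617 + 4372)/2] = -7245/7994.5 ≈ -0.9062.
%ΔP = (67.55 − 31.7)/[(31.7 + 67.55)/2] = 35.85/49.625 ≈ 0.7224.
Arc elasticity E = %ΔQ/%ΔP ≈ -0.9062/0.7224 ≈ -1.254.
|E| > 1: demand is elastic over this range.

-1.254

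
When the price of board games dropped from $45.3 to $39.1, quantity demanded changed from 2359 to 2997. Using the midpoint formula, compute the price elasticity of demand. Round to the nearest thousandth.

-1.622

%ΔQ = (2997 − 2359)/[(2359 + 2997)/2] = 638/2678 ≈ 0.2382.
%Δp = (39.1 − 45.3)/[(45.3 + 39.1)/2] = -6.2/42.2 ≈ -0.1469.
Arc elasticity E = %ΔQ/%Δp ≈ 0.2382/-0.1469 ≈ -1.622.
|E| > 1: demand is elastic over this range.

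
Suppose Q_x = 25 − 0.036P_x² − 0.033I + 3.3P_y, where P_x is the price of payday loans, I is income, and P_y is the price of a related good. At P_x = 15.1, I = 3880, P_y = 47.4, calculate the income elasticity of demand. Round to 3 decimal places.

-2.835

Q_x = 25 − 0.036(15.1)² − 0.033(3880) + 3.3(47.4) = 25 − 8.2084 − 128.04 + 156.42 = 45.1716.
∂Q_x/∂I = −0.033, so E_I = -0.033·(3880/45.1716) ≈ -2.835.
E_I < 0: inferior good.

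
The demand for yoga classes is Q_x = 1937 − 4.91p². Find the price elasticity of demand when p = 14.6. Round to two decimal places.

-2.35

At p = 14.6, Q_x = 890.3844.
dQ_x/dp = −2·4.91·p = −143.372.
Point elasticity E = (dQ_x/dp)·(p/Q_x) = -143.372 × 14.6/890.3844 ≈ -2.35.
|E| > 1, so demand is elastic at this price.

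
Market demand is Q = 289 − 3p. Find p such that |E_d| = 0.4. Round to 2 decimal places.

27.52

Set −bp/(a − bp) = −0.4 ⇒ bp = 0.4(a − bp) ⇒ bp(1+0.4) = 0.4·a.
p = 0.4·289/(3·1.4) ≈ 27.52.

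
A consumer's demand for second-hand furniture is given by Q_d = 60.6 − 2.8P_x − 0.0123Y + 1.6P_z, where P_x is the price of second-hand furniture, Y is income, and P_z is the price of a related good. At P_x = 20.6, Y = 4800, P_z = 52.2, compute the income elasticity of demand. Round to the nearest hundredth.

At the given point, Q_d = 60.6 − 2.8(20.6) − 0.0123(4800) + 1.6(52.2) = 60.6 − 57.68 − 59.04 + 83.52 = 27.4.
∂Q_d/∂Y = −0.0123, so E_I = -0.0123·(4800/27.4) ≈ -2.15.
E_I < 0: inferior good.

-2.15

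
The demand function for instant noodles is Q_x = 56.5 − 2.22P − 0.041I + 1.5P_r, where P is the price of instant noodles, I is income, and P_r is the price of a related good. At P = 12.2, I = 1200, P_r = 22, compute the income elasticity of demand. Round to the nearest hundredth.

Q_x = 56.5 − 2.22(12.2) − 0.041(1200) + 1.5(22) = 56.5 − 27.084 − 49.2 + 33 = 13.216.
∂Q_x/∂I = −0.041, so E_I = -0.041·(1200/13.216) ≈ -3.72.
E_I < 0: inferior good.

-3.72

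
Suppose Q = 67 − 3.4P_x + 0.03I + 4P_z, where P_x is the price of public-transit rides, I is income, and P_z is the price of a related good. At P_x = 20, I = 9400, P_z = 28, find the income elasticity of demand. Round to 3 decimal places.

0.718

Q = 67 − 3.4(20) + 0.03(9400) + 4(28) = 67 − 68 + 282 + 112 = 393.
∂Q/∂I = +0.03, so E_I = 0.03·(9400/393) ≈ 0.718.
E_I ∈ (0,1): normal good (necessity).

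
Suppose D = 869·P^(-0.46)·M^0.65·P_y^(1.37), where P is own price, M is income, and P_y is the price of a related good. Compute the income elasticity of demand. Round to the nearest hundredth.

For a Cobb–Douglas (constant-elasticity) form D = A·M^α·…, the elasticity with respect to M equals the exponent α at every point.
Here the exponent on M is 0.65, so the income elasticity of demand is 0.65.

0.65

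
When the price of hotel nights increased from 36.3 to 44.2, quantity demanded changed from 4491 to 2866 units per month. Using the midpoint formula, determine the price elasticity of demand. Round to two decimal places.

%ΔQ = (2866 − 4491)/[(4491 + 2866)/2] = -1625/3678.5 ≈ -0.4418.
%ΔP = (44.2 − 36.3)/[(36.3 + 44.2)/2] = 7.9/40.25 ≈ 0.1963.
Arc elasticity E = %ΔQ/%ΔP ≈ -0.4418/0.1963 ≈ -2.25.
|E| > 1: demand is elastic over this range.

-2.25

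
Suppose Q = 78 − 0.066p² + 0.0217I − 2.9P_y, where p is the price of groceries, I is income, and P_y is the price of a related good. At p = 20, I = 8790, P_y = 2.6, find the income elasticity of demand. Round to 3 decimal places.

Substituting, Q = 78 − 0.066(20)² + 0.0217(8790) − 2.9(2.6) = 78 − 26.4 + 190.743 − 7.54 = 234.803.
∂Q/∂I = +0.0217, so E_I = 0.0217·(8790/234.803) ≈ 0.812.
E_I ∈ (0,1): normal good (necessity).

0.812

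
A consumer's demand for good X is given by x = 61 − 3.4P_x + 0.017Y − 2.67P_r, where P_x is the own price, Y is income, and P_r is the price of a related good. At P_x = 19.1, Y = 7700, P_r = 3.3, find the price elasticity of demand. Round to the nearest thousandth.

-0.550

Evaluating quantity at (P_x, Y, P_r) gives x = 61 − 3.4(19.1) + 0.017(7700) − 2.67(3.3) = 61 − 64.94 + 130.9 − 8.811 = 118.149.
∂x/∂P_x = −3.4, so E_p = (−3.4)·(19.1/118.149) ≈ -0.550.
|E_p| < 1: demand is inelastic.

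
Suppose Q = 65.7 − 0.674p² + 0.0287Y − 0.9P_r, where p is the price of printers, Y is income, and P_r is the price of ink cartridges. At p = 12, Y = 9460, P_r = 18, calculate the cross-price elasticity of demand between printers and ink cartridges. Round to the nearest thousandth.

-0.072

Q = 65.7 − 0.674(12)² + 0.0287(9460) − 0.9(18) = 65.7 − 97.056 + 271.502 − 16.2 = 223.946.
∂Q/∂P_r = −0.9, so E_xy = -0.9·(18/223.946) ≈ -0.072.
E_xy < 0: the goods are complements.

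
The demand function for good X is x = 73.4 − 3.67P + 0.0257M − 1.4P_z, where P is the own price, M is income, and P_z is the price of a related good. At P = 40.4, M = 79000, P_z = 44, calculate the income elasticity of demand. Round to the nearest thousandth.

1.072

First evaluate x: 73.4 − 3.67(40.4) + 0.0257(79000) − 1.4(44) = 73.4 − 148.268 + 2030.3 − 61.6 = 1893.832.
∂x/∂M = +0.0257, so E_I = 0.0257·(79000/1893.832) ≈ 1.072.
E_I > 1: normal good (luxury).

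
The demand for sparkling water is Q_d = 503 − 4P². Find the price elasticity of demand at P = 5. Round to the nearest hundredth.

-0.50

At P = 5, Q_d = 403.
dQ_d/dP = −2·4·P = −40.
Point elasticity E = (dQ_d/dP)·(P/Q_d) = -40 × 5/403 ≈ -0.50.
|E| < 1, so demand is inelastic at this price.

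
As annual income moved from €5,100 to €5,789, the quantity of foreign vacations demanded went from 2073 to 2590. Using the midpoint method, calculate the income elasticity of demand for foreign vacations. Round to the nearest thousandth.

1.752

%ΔQ = (2590 − 2073)/[(2073+2590)/2] = 517/2331.5 ≈ 0.2217.
%ΔI = (5,789 − 5,100)/[(5,100+5,789)/2] = 689/5444.5 ≈ 0.1265.
E_I = %ΔQ/%ΔI ≈ 1.752.
E_I > 1: normal good (luxury).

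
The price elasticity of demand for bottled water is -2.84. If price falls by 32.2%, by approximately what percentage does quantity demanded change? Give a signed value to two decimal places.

91.45

%ΔQ ≈ E × %ΔP = (-2.84) × (-32.2%) ≈ 91.45%.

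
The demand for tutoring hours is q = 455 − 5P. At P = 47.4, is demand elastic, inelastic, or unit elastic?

At P = 47.4, q = 218.
dq/dP = −5.
Point elasticity E = (dq/dP)·(P/q) = -5 × 47.4/218 ≈ -1.087.
|E| ≈ 1.087 > 1, so demand is elastic.

elastic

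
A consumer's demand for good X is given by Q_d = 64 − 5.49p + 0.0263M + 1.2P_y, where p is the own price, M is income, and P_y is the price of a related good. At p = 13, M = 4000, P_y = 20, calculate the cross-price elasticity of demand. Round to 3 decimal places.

At the given point, Q_d = 64 − 5.49(13) + 0.0263(4000) + 1.2(20) = 64 − 71.37 + 105.2 + 24 = 121.83.
∂Q_d/∂P_y = +1.2, so E_xy = 1.2·(20/121.83) ≈ 0.197.
E_xy > 0: the goods are substitutes.

0.197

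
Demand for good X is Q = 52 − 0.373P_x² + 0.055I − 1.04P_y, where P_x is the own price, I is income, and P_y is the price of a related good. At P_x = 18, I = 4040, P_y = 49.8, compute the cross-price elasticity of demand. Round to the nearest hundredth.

-0.51

Substituting, Q = 52 − 0.373(18)² + 0.055(4040) − 1.04(49.8) = 52 − 120.852 + 222.2 − 51.792 = 101.556.
∂Q/∂P_y = −1.04, so E_xy = -1.04·(49.8/101.556) ≈ -0.51.
E_xy < 0: the goods are complements.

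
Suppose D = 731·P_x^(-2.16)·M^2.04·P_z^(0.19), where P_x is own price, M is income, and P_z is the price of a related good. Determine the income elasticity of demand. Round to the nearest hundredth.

2.04

For a Cobb–Douglas (constant-elasticity) form D = A·M^α·…, the elasticity with respect to M equals the exponent α at every point.
Here the exponent on M is 2.04, so the income elasticity of demand is 2.04.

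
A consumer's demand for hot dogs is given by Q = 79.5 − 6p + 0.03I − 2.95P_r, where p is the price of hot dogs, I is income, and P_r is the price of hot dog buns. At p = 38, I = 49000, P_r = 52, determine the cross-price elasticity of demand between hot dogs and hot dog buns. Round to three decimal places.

-0.131

Q = 79.5 − 6(38) + 0.03(49000) − 2.95(52) = 79.5 − 228 + 1470 − 153.4 = 1168.1.
∂Q/∂P_r = −2.95, so E_xy = -2.95·(52/1168.1) ≈ -0.131.
E_xy < 0: the goods are complements.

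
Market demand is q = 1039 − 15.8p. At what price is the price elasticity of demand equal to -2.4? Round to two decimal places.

Set −bp/(a − bp) = −2.4 ⇒ bp = 2.4(a − bp) ⇒ bp(1+2.4) = 2.4·a.
p = 2.4·1039/(15.8·3.4) ≈ 46.42.

46.42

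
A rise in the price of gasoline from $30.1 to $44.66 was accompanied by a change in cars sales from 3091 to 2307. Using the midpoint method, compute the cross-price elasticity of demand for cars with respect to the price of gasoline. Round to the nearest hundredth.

-0.75

%ΔQ_x = (2307 − 3091)/[(3091+2307)/2] = -784/2699 ≈ -0.2905.
%ΔP_y = (44.66 − 30.1)/[(30.1+44.66)/2] ≈ 0.3895.
E_xy = -0.2905/0.3895 ≈ -0.75.
E_xy < 0, so cars and gasoline are complements.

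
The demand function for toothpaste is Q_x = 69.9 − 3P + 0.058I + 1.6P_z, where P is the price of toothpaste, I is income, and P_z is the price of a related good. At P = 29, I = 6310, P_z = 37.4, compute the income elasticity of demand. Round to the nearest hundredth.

0.90

First evaluate Q_x: 69.9 − 3(29) + 0.058(6310) + 1.6(37.4) = 69.9 − 87 + 365.98 + 59.84 = 408.72.
∂Q_x/∂I = +0.058, so E_I = 0.058·(6310/408.72) ≈ 0.90.
E_I ∈ (0,1): normal good (necessity).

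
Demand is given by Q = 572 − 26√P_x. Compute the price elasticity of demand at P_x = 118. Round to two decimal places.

-0.49

At P_x = 118, Q = 289.5677.
dQ/dP_x = −26/(2√P_x) = −26/(2·10.8628).
Point elasticity E = (dQ/dP_x)·(P_x/Q) = -1.1967 × 118/289.5677 ≈ -0.49.
|E| < 1, so demand is inelastic at this price.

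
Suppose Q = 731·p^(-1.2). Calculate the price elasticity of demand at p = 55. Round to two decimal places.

For a Cobb–Douglas (constant-elasticity) form Q = A·p^α·…, the elasticity with respect to p equals the exponent α at every point.
Here the exponent on p is -1.2, so the price elasticity of demand is -1.20.

-1.20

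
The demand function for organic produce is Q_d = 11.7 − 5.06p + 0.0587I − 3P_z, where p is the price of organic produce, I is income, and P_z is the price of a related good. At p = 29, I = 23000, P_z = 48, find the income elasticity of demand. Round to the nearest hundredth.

1.26

Evaluating quantity at (p, I, P_z) gives Q_d = 11.7 − 5.06(29) + 0.0587(23000) − 3(48) = 11.7 − 146.74 + 1350.1 − 144 = 1071.06.
∂Q_d/∂I = +0.0587, so E_I = 0.0587·(23000/1071.06) ≈ 1.26.
E_I > 1: normal good (luxury).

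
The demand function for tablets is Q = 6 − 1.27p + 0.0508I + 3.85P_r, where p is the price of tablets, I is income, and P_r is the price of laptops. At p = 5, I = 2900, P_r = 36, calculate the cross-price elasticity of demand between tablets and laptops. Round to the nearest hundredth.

0.49

Substituting, Q = 6 − 1.27(5) + 0.0508(2900) + 3.85(36) = 6 − 6.35 + 147.32 + 138.6 = 285.57.
∂Q/∂P_r = +3.85, so E_xy = 3.85·(36/285.57) ≈ 0.49.
E_xy > 0: the goods are substitutes.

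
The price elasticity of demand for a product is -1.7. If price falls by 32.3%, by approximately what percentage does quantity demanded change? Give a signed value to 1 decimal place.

54.9

%ΔQ ≈ E × %ΔP = (-1.7) × (-32.3%) ≈ 54.9%.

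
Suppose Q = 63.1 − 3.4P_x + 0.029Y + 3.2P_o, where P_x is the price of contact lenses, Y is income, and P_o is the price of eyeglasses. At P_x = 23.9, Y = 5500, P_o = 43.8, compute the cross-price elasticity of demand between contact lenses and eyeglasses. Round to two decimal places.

Evaluating quantity at (P_x, Y, P_o) gives Q = 63.1 − 3.4(23.9) + 0.029(5500) + 3.2(43.8) = 63.1 − 81.26 + 159.5 + 140.16 = 281.5.
∂Q/∂P_o = +3.2, so E_xy = 3.2·(43.8/281.5) ≈ 0.50.
E_xy > 0: the goods are substitutes.

0.50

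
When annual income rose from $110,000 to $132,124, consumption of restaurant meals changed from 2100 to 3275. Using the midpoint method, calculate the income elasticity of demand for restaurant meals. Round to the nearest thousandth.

2.392

%ΔQ = (3275 − 2100)/[(2100+3275)/2] = 1175/2687.5 ≈ 0.4372.
%ΔY = (132,124 − 110,000)/[(110,000+132,124)/2] = 22124/121062 ≈ 0.1827.
E_I = %ΔQ/%ΔY ≈ 2.392.
E_I > 1: normal good (luxury).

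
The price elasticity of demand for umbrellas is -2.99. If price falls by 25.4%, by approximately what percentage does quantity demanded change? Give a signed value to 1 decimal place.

75.9

%ΔQ ≈ E × %ΔP = (-2.99) × (-25.4%) ≈ 75.9%.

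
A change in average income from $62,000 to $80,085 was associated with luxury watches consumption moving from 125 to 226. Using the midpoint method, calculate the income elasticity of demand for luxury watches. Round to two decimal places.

%ΔQ = (226 − 125)/[(125+226)/2] = 101/175.5 ≈ 0.5755.
%ΔM = (80,085 − 62,000)/[(62,000+80,085)/2] = 18085/71042.5 ≈ 0.2546.
E_I = %ΔQ/%ΔM ≈ 2.26.
E_I > 1: normal good (luxury).

2.26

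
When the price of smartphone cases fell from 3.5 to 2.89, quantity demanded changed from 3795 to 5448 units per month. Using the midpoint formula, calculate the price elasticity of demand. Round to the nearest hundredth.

%Δq = (5448 − 3795)/[(3795 + 5448)/2] = 1653/4621.5 ≈ 0.3577.
%Δp = (2.89 − 3.5)/[(3.5 + 2.89)/2] = -0.61/3.195 ≈ -0.1909.
Arc elasticity E = %Δq/%Δp ≈ 0.3577/-0.1909 ≈ -1.87.
|E| > 1: demand is elastic over this range.

-1.87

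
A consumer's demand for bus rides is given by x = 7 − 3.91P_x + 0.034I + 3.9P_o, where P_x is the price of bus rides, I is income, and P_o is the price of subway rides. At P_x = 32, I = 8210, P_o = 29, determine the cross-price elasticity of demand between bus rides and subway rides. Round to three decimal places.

x = 7 − 3.91(32) + 0.034(8210) + 3.9(29) = 7 − 125.12 + 279.14 + 113.1 = 274.12.
∂x/∂P_o = +3.9, so E_xy = 3.9·(29/274.12) ≈ 0.413.
E_xy > 0: the goods are substitutes.

0.413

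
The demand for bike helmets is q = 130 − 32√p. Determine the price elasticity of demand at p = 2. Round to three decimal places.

-0.267

At p = 2, q = 84.7452.
dq/dp = −32/(2√p) = −32/(2·1.4142).
Point elasticity E = (dq/dp)·(p/q) = -11.3137 × 2/84.7452 ≈ -0.267.
|E| < 1, so demand is inelastic at this price.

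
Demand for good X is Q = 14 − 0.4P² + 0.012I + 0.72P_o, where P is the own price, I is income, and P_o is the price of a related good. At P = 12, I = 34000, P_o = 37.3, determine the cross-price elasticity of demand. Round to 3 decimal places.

Q = 14 − 0.4(12)² + 0.012(34000) + 0.72(37.3) = 14 − 57.6 + 408 + 26.856 = 391.256.
∂Q/∂P_o = +0.72, so E_xy = 0.72·(37.3/391.256) ≈ 0.069.
E_xy > 0: the goods are substitutes.

0.069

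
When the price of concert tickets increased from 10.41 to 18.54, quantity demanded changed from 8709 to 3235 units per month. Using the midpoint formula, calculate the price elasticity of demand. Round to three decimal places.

-1.632

%ΔQ = (3235 − 8709)/[(8709 + 3235)/2] = -5474/5972 ≈ -0.9166.
%ΔP = (18.54 − 10.41)/[(10.41 + 18.54)/2] = 8.13/14.475 ≈ 0.5617.
Arc elasticity E = %ΔQ/%ΔP ≈ -0.9166/0.5617 ≈ -1.632.
|E| > 1: demand is elastic over this range.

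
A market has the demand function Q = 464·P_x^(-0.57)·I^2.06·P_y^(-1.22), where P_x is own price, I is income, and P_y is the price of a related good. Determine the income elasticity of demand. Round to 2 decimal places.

For a Cobb–Douglas (constant-elasticity) form Q = A·I^α·…, the elasticity with respect to I equals the exponent α at every point.
Here the exponent on I is 2.06, so the income elasticity of demand is 2.06.

2.06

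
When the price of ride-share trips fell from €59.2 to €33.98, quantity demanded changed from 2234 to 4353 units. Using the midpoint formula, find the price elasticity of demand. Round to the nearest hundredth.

-1.19

%ΔQ = (4353 − 2234)/[(2234 + 4353)/2] = 2119/3293.5 ≈ 0.6434.
%ΔP = (33.98 − 59.2)/[(59.2 + 33.98)/2] = -25.22/46.59 ≈ -0.5413.
Arc elasticity E = %ΔQ/%ΔP ≈ 0.6434/-0.5413 ≈ -1.19.
|E| > 1: demand is elastic over this range.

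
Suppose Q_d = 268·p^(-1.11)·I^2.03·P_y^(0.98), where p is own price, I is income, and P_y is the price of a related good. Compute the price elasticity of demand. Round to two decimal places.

For a Cobb–Douglas (constant-elasticity) form Q_d = A·p^α·…, the elasticity with respect to p equals the exponent α at every point.
Here the exponent on p is -1.11, so the price elasticity of demand is -1.11.

-1.11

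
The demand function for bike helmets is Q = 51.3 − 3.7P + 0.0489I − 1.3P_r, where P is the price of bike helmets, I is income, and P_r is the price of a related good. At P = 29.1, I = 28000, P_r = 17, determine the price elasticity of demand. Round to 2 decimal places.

Substituting, Q = 51.3 − 3.7(29.1) + 0.0489(28000) − 1.3(17) = 51.3 − 107.67 + 1369.2 − 22.1 = 1290.73.
∂Q/∂P = −3.7, so E_p = (−3.7)·(29.1/1290.73) ≈ -0.08.
|E_p| < 1: demand is inelastic.

-0.08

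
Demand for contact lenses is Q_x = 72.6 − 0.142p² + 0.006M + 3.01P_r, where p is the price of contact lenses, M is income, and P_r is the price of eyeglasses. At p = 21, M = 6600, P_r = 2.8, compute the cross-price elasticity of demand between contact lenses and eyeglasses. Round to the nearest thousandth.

At the given point, Q_x = 72.6 − 0.142(21)² + 0.006(6600) + 3.01(2.8) = 72.6 − 62.622 + 39.6 + 8.428 = 58.006.
∂Q_x/∂P_r = +3.01, so E_xy = 3.01·(2.8/58.006) ≈ 0.145.
E_xy > 0: the goods are substitutes.

0.145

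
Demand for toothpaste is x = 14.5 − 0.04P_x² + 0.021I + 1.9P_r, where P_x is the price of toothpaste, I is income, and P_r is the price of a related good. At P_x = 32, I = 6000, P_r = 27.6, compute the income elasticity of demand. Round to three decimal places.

x = 14.5 − 0.04(32)² + 0.021(6000) + 1.9(27.6) = 14.5 − 40.96 + 126 + 52.44 = 151.98.
∂x/∂I = +0.021, so E_I = 0.021·(6000/151.98) ≈ 0.829.
E_I ∈ (0,1): normal good (necessity).

0.829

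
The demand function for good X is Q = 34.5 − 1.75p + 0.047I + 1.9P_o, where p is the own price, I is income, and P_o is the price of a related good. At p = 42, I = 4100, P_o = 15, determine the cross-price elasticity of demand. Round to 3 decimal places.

0.156

First evaluate Q: 34.5 − 1.75(42) + 0.047(4100) + 1.9(15) = 34.5 − 73.5 + 192.7 + 28.5 = 182.2.
∂Q/∂P_o = +1.9, so E_xy = 1.9·(15/182.2) ≈ 0.156.
E_xy > 0: the goods are substitutes.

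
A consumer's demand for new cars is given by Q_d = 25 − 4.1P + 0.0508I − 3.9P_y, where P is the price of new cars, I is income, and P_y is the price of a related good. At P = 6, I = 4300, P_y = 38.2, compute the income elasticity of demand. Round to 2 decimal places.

At the given point, Q_d = 25 − 4.1(6) + 0.0508(4300) − 3.9(38.2) = 25 − 24.6 + 218.44 − 148.98 = 69.86.
∂Q_d/∂I = +0.0508, so E_I = 0.0508·(4300/69.86) ≈ 3.13.
E_I > 1: normal good (luxury).

3.13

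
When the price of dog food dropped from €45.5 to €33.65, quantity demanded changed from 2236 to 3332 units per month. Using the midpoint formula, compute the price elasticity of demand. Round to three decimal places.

-1.315

%Δq = (3332 − 2236)/[(2236 + 3332)/2] = 1096/2784 ≈ 0.3937.
%ΔP = (33.65 − 45.5)/[(45.5 + 33.65)/2] = -11.85/39.575 ≈ -0.2994.
Arc elasticity E = %Δq/%ΔP ≈ 0.3937/-0.2994 ≈ -1.315.
|E| > 1: demand is elastic over this range.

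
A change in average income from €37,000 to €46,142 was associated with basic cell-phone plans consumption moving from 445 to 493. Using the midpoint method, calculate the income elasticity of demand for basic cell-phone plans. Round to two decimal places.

0.47

%ΔQ = (493 − 445)/[(445+493)/2] = 48/469 ≈ 0.1023.
%ΔI = (46,142 − 37,000)/[(37,000+46,142)/2] = 9142/41571 ≈ 0.2199.
E_I = %ΔQ/%ΔI ≈ 0.47.
E_I ∈ (0,1): normal good (necessity).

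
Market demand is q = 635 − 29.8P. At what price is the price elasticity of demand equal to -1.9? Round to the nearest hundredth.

Set −bP/(a − bP) = −1.9 ⇒ bP = 1.9(a − bP) ⇒ bP(1+1.9) = 1.9·a.
P = 1.9·635/(29.8·2.9) ≈ 13.96.

13.96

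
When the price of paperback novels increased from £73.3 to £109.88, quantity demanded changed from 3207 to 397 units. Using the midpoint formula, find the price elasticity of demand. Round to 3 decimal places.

-3.904

%Δq = (397 − 3207)/[(3207 + 397)/2] = -2810/1802 ≈ -1.5594.
%ΔP = (109.88 − 73.3)/[(73.3 + 109.88)/2] = 36.58/91.59 ≈ 0.3994.
Arc elasticity E = %Δq/%ΔP ≈ -1.5594/0.3994 ≈ -3.904.
|E| > 1: demand is elastic over this range.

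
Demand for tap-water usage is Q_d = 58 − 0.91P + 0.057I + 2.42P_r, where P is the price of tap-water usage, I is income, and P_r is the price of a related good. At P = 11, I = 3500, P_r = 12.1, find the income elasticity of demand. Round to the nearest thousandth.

First evaluate Q_d: 58 − 0.91(11) + 0.057(3500) + 2.42(12.1) = 58 − 10.01 + 199.5 + 29.282 = 276.772.
∂Q_d/∂I = +0.057, so E_I = 0.057·(3500/276.772) ≈ 0.721.
E_I ∈ (0,1): normal good (necessity).

0.721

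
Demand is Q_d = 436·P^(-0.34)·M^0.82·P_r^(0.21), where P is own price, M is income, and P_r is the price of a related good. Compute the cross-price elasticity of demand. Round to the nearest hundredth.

0.21

For a Cobb–Douglas (constant-elasticity) form Q_d = A·P_r^α·…, the elasticity with respect to P_r equals the exponent α at every point.
Here the exponent on P_r is 0.21, so the cross-price elasticity of demand is 0.21.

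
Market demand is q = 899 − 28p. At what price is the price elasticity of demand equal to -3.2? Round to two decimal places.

Set −bp/(a − bp) = −3.2 ⇒ bp = 3.2(a − bp) ⇒ bp(1+3.2) = 3.2·a.
p = 3.2·899/(28·4.2) ≈ 24.46.

24.46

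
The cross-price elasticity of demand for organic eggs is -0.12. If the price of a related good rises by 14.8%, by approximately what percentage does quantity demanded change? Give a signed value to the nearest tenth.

-1.8

%ΔQ ≈ E × %ΔP_y = (-0.12) × (14.8%) ≈ -1.8%.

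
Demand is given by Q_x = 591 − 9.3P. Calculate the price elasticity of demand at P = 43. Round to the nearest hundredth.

-2.09

At P = 43, Q_x = 191.1.
dQ_x/dP = −9.3.
Point elasticity E = (dQ_x/dP)·(P/Q_x) = -9.3 × 43/191.1 ≈ -2.09.
|E| > 1, so demand is elastic at this price.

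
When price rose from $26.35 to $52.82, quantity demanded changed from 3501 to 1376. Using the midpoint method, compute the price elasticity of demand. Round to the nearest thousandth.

-1.303

%Δq = (1376 − 3501)/[(3501 + 1376)/2] = -2125/2438.5 ≈ -0.8714.
%Δp = (52.82 − 26.35)/[(26.35 + 52.82)/2] = 26.47/39.585 ≈ 0.6687.
Arc elasticity E = %Δq/%Δp ≈ -0.8714/0.6687 ≈ -1.303.
|E| > 1: demand is elastic over this range.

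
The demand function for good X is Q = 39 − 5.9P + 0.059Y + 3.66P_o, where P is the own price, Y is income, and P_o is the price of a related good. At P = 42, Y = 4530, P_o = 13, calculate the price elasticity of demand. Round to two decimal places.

-2.34

At the given point, Q = 39 − 5.9(42) + 0.059(4530) + 3.66(13) = 39 − 247.8 + 267.27 + 47.58 = 106.05.
∂Q/∂P = −5.9, so E_p = (−5.9)·(42/106.05) ≈ -2.34.
|E_p| > 1: demand is elastic.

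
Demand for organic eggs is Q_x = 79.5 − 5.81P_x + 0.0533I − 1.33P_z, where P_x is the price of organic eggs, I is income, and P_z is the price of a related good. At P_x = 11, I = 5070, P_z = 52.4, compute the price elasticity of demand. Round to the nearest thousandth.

Q_x = 79.5 − 5.81(11) + 0.0533(5070) − 1.33(52.4) = 79.5 − 63.91 + 270.231 − 69.692 = 216.129.
∂Q_x/∂P_x = −5.81, so E_p = (−5.81)·(11/216.129) ≈ -0.296.
|E_p| < 1: demand is inelastic.

-0.296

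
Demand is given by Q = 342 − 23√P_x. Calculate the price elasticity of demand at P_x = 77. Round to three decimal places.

-0.720

At P_x = 77, Q = 140.1758.
dQ/dP_x = −23/(2√P_x) = −23/(2·8.775).
Point elasticity E = (dQ/dP_x)·(P_x/Q) = -1.3105 × 77/140.1758 ≈ -0.720.
|E| < 1, so demand is inelastic at this price.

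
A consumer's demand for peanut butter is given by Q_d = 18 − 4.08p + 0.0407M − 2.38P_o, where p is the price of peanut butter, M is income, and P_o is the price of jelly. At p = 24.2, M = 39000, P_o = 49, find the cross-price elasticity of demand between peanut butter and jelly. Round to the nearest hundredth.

-0.08

At the given point, Q_d = 18 − 4.08(24.2) + 0.0407(39000) − 2.38(49) = 18 − 98.736 + 1587.3 − 116.62 = 1389.944.
∂Q_d/∂P_o = −2.38, so E_xy = -2.38·(49/1389.944) ≈ -0.08.
E_xy < 0: the goods are complements.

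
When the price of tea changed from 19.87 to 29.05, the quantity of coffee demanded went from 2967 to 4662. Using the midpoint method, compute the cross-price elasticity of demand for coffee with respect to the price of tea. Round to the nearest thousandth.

1.184

%ΔQ_x = (4662 − 2967)/[(2967+4662)/2] = 1695/3814.5 ≈ 0.4444.
%ΔP_y = (29.05 − 19.87)/[(19.87+29.05)/2] ≈ 0.3753.
E_xy = 0.4444/0.3753 ≈ 1.184.
E_xy > 0, so coffee and tea are substitutes.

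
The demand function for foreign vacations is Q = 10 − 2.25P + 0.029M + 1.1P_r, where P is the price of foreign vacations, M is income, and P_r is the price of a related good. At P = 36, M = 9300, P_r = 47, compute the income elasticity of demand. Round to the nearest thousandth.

First evaluate Q: 10 − 2.25(36) + 0.029(9300) + 1.1(47) = 10 − 81 + 269.7 + 51.7 = 250.4.
∂Q/∂M = +0.029, so E_I = 0.029·(9300/250.4) ≈ 1.077.
E_I > 1: normal good (luxury).

1.077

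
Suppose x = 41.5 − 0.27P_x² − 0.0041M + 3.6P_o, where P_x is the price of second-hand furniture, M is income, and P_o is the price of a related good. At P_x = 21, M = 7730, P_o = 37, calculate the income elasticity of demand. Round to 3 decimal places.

-1.324

At the given point, x = 41.5 − 0.27(21)² − 0.0041(7730) + 3.6(37) = 41.5 − 119.07 − 31.693 + 133.2 = 23.937.
∂x/∂M = −0.0041, so E_I = -0.0041·(7730/23.937) ≈ -1.324.
E_I < 0: inferior good.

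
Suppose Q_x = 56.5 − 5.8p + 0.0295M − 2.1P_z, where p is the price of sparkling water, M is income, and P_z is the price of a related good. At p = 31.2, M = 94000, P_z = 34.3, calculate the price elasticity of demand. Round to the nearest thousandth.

Evaluating quantity at (p, M, P_z) gives Q_x = 56.5 − 5.8(31.2) + 0.0295(94000) − 2.1(34.3) = 56.5 − 180.96 + 2773 − 72.03 = 2576.51.
∂Q_x/∂p = −5.8, so E_p = (−5.8)·(31.2/2576.51) ≈ -0.070.
|E_p| < 1: demand is inelastic.

-0.070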